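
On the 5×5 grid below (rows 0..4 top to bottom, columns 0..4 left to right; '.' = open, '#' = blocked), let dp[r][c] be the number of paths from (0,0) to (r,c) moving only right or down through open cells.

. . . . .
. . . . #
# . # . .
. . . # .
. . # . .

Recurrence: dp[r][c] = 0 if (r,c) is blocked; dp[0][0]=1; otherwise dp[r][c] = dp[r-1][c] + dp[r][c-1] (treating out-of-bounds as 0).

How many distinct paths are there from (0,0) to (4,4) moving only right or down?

r\c   0   1   2   3   4
  0   1   1   1   1   1
  1   1   2   3   4   0
  2   0   2   0   4   4
  3   0   2   2   0   4
  4   0   2   0   0   4

4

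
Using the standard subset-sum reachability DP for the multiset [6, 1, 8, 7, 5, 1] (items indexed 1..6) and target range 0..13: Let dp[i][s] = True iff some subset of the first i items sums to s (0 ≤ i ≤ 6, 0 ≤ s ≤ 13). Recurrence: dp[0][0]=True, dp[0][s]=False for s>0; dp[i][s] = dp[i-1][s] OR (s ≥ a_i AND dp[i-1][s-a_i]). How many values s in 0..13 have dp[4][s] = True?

i\s   0   1   2   3   4   5   6   7   8   9  10  11  12  13
  0   T   F   F   F   F   F   F   F   F   F   F   F   F   F
  1   T   F   F   F   F   F   T   F   F   F   F   F   F   F
  2   T   T   F   F   F   F   T   T   F   F   F   F   F   F
  3   T   T   F   F   F   F   T   T   T   T   F   F   F   F
  4   T   T   F   F   F   F   T   T   T   T   F   F   F   T
  5   T   T   F   F   F   T   T   T   T   T   F   T   T   T
  6   T   T   T   F   F   T   T   T   T   T   T   T   T   T

7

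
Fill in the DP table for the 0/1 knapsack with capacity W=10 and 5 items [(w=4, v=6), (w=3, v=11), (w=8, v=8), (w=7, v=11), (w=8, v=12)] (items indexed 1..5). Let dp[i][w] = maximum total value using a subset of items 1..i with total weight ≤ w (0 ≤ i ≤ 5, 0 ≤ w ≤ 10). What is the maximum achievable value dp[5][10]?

i\w   0   1   2   3   4   5   6   7   8   9  10
  0   0   0   0   0   0   0   0   0   0   0   0
  1   0   0   0   0   6   6   6   6   6   6   6
  2   0   0   0  11  11  11  11  17  17  17  17
  3   0   0   0  11  11  11  11  17  17  17  17
  4   0   0   0  11  11  11  11  17  17  17  22
  5   0   0   0  11  11  11  11  17  17  17  22

22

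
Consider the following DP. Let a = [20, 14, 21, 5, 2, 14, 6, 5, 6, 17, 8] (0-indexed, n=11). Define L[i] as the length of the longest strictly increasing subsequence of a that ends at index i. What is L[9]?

   i    0    1    2    3    4    5    6    7    8    9   10
a[i]   20   14   21    5    2   14    6    5    6   17    8
L[i]    1    1    2    1    1    2    2    2    3    4    4

4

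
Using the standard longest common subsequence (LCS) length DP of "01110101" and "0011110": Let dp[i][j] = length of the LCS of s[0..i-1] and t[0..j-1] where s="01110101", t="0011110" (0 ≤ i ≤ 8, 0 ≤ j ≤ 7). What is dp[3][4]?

3

   ''  0  0  1  1  1  1  0
''  0  0  0  0  0  0  0  0
 0  0  1  1  1  1  1  1  1
 1  0  1  1  2  2  2  2  2
 1  0  1  1  2  3  3  3  3
 1  0  1  1  2  3  4  4  4
 0  0  1  2  2  3  4  4  5
 1  0  1  2  3  3  4  5  5
 0  0  1  2  3  3  4  5  6
 1  0  1  2  3  4  4  5  6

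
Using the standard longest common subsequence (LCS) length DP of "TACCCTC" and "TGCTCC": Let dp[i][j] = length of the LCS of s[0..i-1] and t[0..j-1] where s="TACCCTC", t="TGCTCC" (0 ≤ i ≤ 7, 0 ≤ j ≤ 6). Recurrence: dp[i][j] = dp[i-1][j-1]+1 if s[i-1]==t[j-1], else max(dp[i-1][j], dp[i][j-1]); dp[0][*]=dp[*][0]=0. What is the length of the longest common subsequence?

   ''  T  G  C  T  C  C
''  0  0  0  0  0  0  0
 T  0  1  1  1  1  1  1
 A  0  1  1  1  1  1  1
 C  0  1  1  2  2  2  2
 C  0  1  1  2  2  3  3
 C  0  1  1  2  2  3  4
 T  0  1  1  2  3  3  4
 C  0  1  1  2  3  4  4

4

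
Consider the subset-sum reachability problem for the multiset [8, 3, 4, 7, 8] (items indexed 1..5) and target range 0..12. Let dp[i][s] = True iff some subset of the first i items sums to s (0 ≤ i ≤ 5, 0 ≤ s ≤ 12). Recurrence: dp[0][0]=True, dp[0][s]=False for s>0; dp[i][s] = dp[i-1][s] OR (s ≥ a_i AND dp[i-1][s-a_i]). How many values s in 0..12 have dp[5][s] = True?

8

i\s   0   1   2   3   4   5   6   7   8   9  10  11  12
  0   T   F   F   F   F   F   F   F   F   F   F   F   F
  1   T   F   F   F   F   F   F   F   T   F   F   F   F
  2   T   F   F   T   F   F   F   F   T   F   F   T   F
  3   T   F   F   T   T   F   F   T   T   F   F   T   T
  4   T   F   F   T   T   F   F   T   T   F   T   T   T
  5   T   F   F   T   T   F   F   T   T   F   T   T   T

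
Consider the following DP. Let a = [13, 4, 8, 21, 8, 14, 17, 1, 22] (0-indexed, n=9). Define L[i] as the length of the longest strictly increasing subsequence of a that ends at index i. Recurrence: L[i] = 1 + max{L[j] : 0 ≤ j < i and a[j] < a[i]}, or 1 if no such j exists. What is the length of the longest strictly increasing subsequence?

   i    0    1    2    3    4    5    6    7    8
a[i]   13    4    8   21    8   14   17    1   22
L[i]    1    1    2    3    2    3    4    1    5

5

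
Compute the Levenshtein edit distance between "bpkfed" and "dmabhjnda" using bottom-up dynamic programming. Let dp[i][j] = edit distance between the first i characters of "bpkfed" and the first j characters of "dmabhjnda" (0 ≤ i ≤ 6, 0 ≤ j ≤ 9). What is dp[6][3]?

   ''  d  m  a  b  h  j  n  d  a
''  0  1  2  3  4  5  6  7  8  9
 b  1  1  2  3  3  4  5  6  7  8
 p  2  2  2  3  4  4  5  6  7  8
 k  3  3  3  3  4  5  5  6  7  8
 f  4  4  4  4  4  5  6  6  7  8
 e  5  5  5  5  5  5  6  7  7  8
 d  6  5  6  6  6  6  6  7  7  8

6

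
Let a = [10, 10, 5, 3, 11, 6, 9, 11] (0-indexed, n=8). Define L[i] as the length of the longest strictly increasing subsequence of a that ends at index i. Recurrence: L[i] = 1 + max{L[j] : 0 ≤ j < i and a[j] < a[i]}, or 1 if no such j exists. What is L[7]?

   i    0    1    2    3    4    5    6    7
a[i]   10   10    5    3   11    6    9   11
L[i]    1    1    1    1    2    2    3    4

4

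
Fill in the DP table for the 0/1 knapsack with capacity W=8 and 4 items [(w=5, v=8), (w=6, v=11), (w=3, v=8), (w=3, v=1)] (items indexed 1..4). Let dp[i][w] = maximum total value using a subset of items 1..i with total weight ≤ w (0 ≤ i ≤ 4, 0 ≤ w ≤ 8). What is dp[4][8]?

i\w   0   1   2   3   4   5   6   7   8
  0   0   0   0   0   0   0   0   0   0
  1   0   0   0   0   0   8   8   8   8
  2   0   0   0   0   0   8  11  11  11
  3   0   0   0   8   8   8  11  11  16
  4   0   0   0   8   8   8  11  11  16

16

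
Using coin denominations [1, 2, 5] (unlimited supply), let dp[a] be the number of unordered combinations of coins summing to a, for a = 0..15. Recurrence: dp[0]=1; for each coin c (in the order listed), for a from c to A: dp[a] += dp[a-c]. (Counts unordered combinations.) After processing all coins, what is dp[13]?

after  coin     0     1     2     3     4     5     6     7     8     9    10    11    12    13    14    15
          1     1     1     1     1     1     1     1     1     1     1     1     1     1     1     1     1
          2     1     1     2     2     3     3     4     4     5     5     6     6     7     7     8     8
          5     1     1     2     2     3     4     5     6     7     8    10    11    13    14    16    18

14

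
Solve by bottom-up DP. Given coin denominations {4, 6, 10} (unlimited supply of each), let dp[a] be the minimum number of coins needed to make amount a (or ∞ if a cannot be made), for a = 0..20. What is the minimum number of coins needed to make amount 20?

2

 a  0  1  2  3  4  5  6  7  8  9 10 11 12 13 14 15 16 17 18 19 20
dp  0  -  -  -  1  -  1  -  2  -  1  -  2  -  2  -  2  -  3  -  2
(- denotes ∞ / unreachable)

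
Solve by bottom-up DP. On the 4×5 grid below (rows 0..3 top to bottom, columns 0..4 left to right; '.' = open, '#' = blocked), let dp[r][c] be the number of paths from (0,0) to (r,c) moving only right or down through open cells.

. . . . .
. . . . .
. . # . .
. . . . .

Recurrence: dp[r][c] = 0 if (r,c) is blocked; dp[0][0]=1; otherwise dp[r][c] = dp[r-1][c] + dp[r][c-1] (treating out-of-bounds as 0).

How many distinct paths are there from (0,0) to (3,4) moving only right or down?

17

r\c   0   1   2   3   4
  0   1   1   1   1   1
  1   1   2   3   4   5
  2   1   3   0   4   9
  3   1   4   4   8  17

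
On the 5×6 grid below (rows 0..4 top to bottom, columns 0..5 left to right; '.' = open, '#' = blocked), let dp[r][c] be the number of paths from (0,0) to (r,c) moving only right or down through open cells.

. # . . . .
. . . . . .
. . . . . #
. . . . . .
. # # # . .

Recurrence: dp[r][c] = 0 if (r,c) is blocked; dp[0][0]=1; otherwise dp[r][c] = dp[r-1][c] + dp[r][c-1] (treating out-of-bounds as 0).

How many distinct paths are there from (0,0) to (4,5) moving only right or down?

r\c   0   1   2   3   4   5
  0   1   0   0   0   0   0
  1   1   1   1   1   1   1
  2   1   2   3   4   5   0
  3   1   3   6  10  15  15
  4   1   0   0   0  15  30

30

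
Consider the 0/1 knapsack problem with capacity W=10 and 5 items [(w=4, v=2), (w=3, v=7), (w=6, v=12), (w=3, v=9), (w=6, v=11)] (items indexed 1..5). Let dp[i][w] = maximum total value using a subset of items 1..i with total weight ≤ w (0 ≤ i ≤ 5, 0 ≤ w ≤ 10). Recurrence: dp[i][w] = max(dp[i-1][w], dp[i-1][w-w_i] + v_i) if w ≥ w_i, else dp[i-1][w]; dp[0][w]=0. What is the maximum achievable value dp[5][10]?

i\w   0   1   2   3   4   5   6   7   8   9  10
  0   0   0   0   0   0   0   0   0   0   0   0
  1   0   0   0   0   2   2   2   2   2   2   2
  2   0   0   0   7   7   7   7   9   9   9   9
  3   0   0   0   7   7   7  12  12  12  19  19
  4   0   0   0   9   9   9  16  16  16  21  21
  5   0   0   0   9   9   9  16  16  16  21  21

21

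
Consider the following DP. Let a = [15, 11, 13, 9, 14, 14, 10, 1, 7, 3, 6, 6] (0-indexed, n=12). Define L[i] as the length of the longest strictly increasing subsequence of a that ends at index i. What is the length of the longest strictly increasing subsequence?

   i    0    1    2    3    4    5    6    7    8    9   10   11
a[i]   15   11   13    9   14   14   10    1    7    3    6    6
L[i]    1    1    2    1    3    3    2    1    2    2    3    3

3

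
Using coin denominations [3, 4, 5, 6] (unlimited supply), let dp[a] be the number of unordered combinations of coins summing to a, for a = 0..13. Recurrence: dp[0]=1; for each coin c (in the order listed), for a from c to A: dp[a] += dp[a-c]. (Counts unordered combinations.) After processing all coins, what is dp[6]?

after  coin     0     1     2     3     4     5     6     7     8     9    10    11    12    13
          3     1     0     0     1     0     0     1     0     0     1     0     0     1     0
          4     1     0     0     1     1     0     1     1     1     1     1     1     2     1
          5     1     0     0     1     1     1     1     1     2     2     2     2     3     3
          6     1     0     0     1     1     1     2     1     2     3     3     3     5     4

2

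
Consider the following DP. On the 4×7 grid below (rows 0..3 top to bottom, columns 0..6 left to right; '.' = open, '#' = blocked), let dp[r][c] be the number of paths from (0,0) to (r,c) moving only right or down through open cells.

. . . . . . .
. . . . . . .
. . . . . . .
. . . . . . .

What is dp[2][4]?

r\c   0   1   2   3   4   5   6
  0   1   1   1   1   1   1   1
  1   1   2   3   4   5   6   7
  2   1   3   6  10  15  21  28
  3   1   4  10  20  35  56  84

15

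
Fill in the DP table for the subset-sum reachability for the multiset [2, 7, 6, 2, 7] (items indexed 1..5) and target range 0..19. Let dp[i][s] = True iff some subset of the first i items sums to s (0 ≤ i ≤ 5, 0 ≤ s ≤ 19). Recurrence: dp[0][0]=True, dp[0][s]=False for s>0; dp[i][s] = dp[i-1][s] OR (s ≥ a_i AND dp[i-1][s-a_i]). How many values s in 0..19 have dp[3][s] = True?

8

i\s   0   1   2   3   4   5   6   7   8   9  10  11  12  13  14  15  16  17  18  19
  0   T   F   F   F   F   F   F   F   F   F   F   F   F   F   F   F   F   F   F   F
  1   T   F   T   F   F   F   F   F   F   F   F   F   F   F   F   F   F   F   F   F
  2   T   F   T   F   F   F   F   T   F   T   F   F   F   F   F   F   F   F   F   F
  3   T   F   T   F   F   F   T   T   T   T   F   F   F   T   F   T   F   F   F   F
  4   T   F   T   F   T   F   T   T   T   T   T   T   F   T   F   T   F   T   F   F
  5   T   F   T   F   T   F   T   T   T   T   T   T   F   T   T   T   T   T   T   F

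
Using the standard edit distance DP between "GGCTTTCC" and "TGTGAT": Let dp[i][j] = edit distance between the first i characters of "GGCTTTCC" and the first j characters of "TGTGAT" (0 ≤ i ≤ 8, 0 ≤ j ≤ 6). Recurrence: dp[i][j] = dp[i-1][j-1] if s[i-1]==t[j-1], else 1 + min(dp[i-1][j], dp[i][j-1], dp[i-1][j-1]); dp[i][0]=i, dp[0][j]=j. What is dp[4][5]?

4

   ''  T  G  T  G  A  T
''  0  1  2  3  4  5  6
 G  1  1  1  2  3  4  5
 G  2  2  1  2  2  3  4
 C  3  3  2  2  3  3  4
 T  4  3  3  2  3  4  3
 T  5  4  4  3  3  4  4
 T  6  5  5  4  4  4  4
 C  7  6  6  5  5  5  5
 C  8  7  7  6  6  6  6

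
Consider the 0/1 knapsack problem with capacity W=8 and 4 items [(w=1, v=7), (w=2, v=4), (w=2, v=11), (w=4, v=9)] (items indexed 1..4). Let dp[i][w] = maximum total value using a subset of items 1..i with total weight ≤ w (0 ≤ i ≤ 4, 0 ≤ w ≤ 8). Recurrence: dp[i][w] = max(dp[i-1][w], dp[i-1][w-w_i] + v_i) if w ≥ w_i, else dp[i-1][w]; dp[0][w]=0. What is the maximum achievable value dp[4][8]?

i\w   0   1   2   3   4   5   6   7   8
  0   0   0   0   0   0   0   0   0   0
  1   0   7   7   7   7   7   7   7   7
  2   0   7   7  11  11  11  11  11  11
  3   0   7  11  18  18  22  22  22  22
  4   0   7  11  18  18  22  22  27  27

27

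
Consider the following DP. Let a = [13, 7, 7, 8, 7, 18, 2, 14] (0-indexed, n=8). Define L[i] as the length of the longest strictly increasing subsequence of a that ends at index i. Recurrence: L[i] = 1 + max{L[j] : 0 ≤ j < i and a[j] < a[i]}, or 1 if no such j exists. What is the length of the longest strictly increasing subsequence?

   i    0    1    2    3    4    5    6    7
a[i]   13    7    7    8    7   18    2   14
L[i]    1    1    1    2    1    3    1    3

3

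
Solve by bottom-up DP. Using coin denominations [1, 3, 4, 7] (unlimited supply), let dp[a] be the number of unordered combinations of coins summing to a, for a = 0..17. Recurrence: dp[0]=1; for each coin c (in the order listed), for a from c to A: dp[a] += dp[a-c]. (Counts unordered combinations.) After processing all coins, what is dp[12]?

14

after  coin     0     1     2     3     4     5     6     7     8     9    10    11    12    13    14    15    16    17
          1     1     1     1     1     1     1     1     1     1     1     1     1     1     1     1     1     1     1
          3     1     1     1     2     2     2     3     3     3     4     4     4     5     5     5     6     6     6
          4     1     1     1     2     3     3     4     5     6     7     8     9    11    12    13    15    17    18
          7     1     1     1     2     3     3     4     6     7     8    10    12    14    16    19    22    25    28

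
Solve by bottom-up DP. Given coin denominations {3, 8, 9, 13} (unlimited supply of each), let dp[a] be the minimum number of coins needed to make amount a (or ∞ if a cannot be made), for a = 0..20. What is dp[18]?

2

 a  0  1  2  3  4  5  6  7  8  9 10 11 12 13 14 15 16 17 18 19 20
dp  0  -  -  1  -  -  2  -  1  1  -  2  2  1  3  3  2  2  2  3  3
(- denotes ∞ / unreachable)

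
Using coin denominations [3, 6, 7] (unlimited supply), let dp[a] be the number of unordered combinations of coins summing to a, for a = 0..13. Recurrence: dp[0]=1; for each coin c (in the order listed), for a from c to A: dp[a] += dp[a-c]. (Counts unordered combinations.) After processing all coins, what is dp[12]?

3

after  coin     0     1     2     3     4     5     6     7     8     9    10    11    12    13
          3     1     0     0     1     0     0     1     0     0     1     0     0     1     0
          6     1     0     0     1     0     0     2     0     0     2     0     0     3     0
          7     1     0     0     1     0     0     2     1     0     2     1     0     3     2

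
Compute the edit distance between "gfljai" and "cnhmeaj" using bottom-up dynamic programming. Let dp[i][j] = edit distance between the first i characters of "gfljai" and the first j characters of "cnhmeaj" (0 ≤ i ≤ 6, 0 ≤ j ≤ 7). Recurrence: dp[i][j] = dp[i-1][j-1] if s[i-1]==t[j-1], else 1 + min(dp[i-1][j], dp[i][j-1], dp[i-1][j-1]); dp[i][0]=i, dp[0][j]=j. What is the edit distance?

6

   ''  c  n  h  m  e  a  j
''  0  1  2  3  4  5  6  7
 g  1  1  2  3  4  5  6  7
 f  2  2  2  3  4  5  6  7
 l  3  3  3  3  4  5  6  7
 j  4  4  4  4  4  5  6  6
 a  5  5  5  5  5  5  5  6
 i  6  6  6  6  6  6  6  6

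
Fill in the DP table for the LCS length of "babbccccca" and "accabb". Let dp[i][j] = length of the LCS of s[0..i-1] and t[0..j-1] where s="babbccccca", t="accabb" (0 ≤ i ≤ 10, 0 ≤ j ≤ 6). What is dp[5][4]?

2

   ''  a  c  c  a  b  b
''  0  0  0  0  0  0  0
 b  0  0  0  0  0  1  1
 a  0  1  1  1  1  1  1
 b  0  1  1  1  1  2  2
 b  0  1  1  1  1  2  3
 c  0  1  2  2  2  2  3
 c  0  1  2  3  3  3  3
 c  0  1  2  3  3  3  3
 c  0  1  2  3  3  3  3
 c  0  1  2  3  3  3  3
 a  0  1  2  3  4  4  4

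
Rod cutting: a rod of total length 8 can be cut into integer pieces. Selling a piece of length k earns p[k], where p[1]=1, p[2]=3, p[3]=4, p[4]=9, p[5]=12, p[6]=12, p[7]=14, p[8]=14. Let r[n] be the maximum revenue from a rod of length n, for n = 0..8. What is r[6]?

13

   n    0    1    2    3    4    5    6    7    8
r[n]    0    1    3    4    9   12   13   15   18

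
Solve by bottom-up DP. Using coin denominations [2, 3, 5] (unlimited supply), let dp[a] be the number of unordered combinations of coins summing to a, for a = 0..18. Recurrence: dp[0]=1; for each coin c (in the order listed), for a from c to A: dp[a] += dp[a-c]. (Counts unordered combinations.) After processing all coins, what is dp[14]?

6

after  coin     0     1     2     3     4     5     6     7     8     9    10    11    12    13    14    15    16    17    18
          2     1     0     1     0     1     0     1     0     1     0     1     0     1     0     1     0     1     0     1
          3     1     0     1     1     1     1     2     1     2     2     2     2     3     2     3     3     3     3     4
          5     1     0     1     1     1     2     2     2     3     3     4     4     5     5     6     7     7     8     9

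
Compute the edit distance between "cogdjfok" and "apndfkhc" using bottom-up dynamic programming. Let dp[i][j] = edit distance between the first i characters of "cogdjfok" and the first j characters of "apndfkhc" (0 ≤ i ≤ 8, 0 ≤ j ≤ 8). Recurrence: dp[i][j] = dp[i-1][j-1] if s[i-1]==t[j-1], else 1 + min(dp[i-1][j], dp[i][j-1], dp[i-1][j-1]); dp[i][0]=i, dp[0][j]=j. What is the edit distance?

7

   ''  a  p  n  d  f  k  h  c
''  0  1  2  3  4  5  6  7  8
 c  1  1  2  3  4  5  6  7  7
 o  2  2  2  3  4  5  6  7  8
 g  3  3  3  3  4  5  6  7  8
 d  4  4  4  4  3  4  5  6  7
 j  5  5  5  5  4  4  5  6  7
 f  6  6  6  6  5  4  5  6  7
 o  7  7  7  7  6  5  5  6  7
 k  8  8  8  8  7  6  5  6  7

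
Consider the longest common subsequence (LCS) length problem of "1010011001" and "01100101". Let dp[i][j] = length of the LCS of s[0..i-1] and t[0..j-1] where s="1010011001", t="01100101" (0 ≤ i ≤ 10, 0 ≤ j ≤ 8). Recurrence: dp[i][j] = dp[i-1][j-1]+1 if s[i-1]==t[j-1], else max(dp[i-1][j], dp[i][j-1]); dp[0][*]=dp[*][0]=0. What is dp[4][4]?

3

   ''  0  1  1  0  0  1  0  1
''  0  0  0  0  0  0  0  0  0
 1  0  0  1  1  1  1  1  1  1
 0  0  1  1  1  2  2  2  2  2
 1  0  1  2  2  2  2  3  3  3
 0  0  1  2  2  3  3  3  4  4
 0  0  1  2  2  3  4  4  4  4
 1  0  1  2  3  3  4  5  5  5
 1  0  1  2  3  3  4  5  5  6
 0  0  1  2  3  4  4  5  6  6
 0  0  1  2  3  4  5  5  6  6
 1  0  1  2  3  4  5  6  6  7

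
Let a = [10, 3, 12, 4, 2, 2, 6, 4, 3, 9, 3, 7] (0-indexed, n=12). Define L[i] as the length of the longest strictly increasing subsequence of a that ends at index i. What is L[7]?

2

   i    0    1    2    3    4    5    6    7    8    9   10   11
a[i]   10    3   12    4    2    2    6    4    3    9    3    7
L[i]    1    1    2    2    1    1    3    2    2    4    2    4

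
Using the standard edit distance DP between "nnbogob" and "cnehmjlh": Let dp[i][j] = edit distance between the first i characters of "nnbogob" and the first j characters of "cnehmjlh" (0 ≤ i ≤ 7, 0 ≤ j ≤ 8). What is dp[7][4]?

6

   ''  c  n  e  h  m  j  l  h
''  0  1  2  3  4  5  6  7  8
 n  1  1  1  2  3  4  5  6  7
 n  2  2  1  2  3  4  5  6  7
 b  3  3  2  2  3  4  5  6  7
 o  4  4  3  3  3  4  5  6  7
 g  5  5  4  4  4  4  5  6  7
 o  6  6  5  5  5  5  5  6  7
 b  7  7  6  6  6  6  6  6  7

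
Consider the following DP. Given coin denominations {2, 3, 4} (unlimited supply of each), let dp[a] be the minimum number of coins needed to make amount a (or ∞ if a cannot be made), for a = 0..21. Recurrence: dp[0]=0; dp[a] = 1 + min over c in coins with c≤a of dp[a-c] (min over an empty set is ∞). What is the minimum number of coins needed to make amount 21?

6

 a  0  1  2  3  4  5  6  7  8  9 10 11 12 13 14 15 16 17 18 19 20 21
dp  0  -  1  1  1  2  2  2  2  3  3  3  3  4  4  4  4  5  5  5  5  6
(- denotes ∞ / unreachable)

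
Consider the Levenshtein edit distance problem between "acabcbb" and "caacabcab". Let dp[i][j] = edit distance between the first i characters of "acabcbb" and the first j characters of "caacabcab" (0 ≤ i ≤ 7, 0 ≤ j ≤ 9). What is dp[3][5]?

2

   ''  c  a  a  c  a  b  c  a  b
''  0  1  2  3  4  5  6  7  8  9
 a  1  1  1  2  3  4  5  6  7  8
 c  2  1  2  2  2  3  4  5  6  7
 a  3  2  1  2  3  2  3  4  5  6
 b  4  3  2  2  3  3  2  3  4  5
 c  5  4  3  3  2  3  3  2  3  4
 b  6  5  4  4  3  3  3  3  3  3
 b  7  6  5  5  4  4  3  4  4  3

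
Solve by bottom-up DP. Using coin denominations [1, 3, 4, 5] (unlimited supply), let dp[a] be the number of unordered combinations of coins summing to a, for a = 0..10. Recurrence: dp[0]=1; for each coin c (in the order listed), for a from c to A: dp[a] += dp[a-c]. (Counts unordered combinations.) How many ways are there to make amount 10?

after  coin     0     1     2     3     4     5     6     7     8     9    10
          1     1     1     1     1     1     1     1     1     1     1     1
          3     1     1     1     2     2     2     3     3     3     4     4
          4     1     1     1     2     3     3     4     5     6     7     8
          5     1     1     1     2     3     4     5     6     8    10    12

12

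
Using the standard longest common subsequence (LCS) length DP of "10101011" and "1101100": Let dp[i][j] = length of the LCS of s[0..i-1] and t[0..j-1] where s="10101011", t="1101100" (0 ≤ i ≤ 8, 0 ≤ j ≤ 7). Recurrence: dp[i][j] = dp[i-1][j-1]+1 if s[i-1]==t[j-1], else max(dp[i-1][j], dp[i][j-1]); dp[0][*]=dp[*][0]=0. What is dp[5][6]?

   ''  1  1  0  1  1  0  0
''  0  0  0  0  0  0  0  0
 1  0  1  1  1  1  1  1  1
 0  0  1  1  2  2  2  2  2
 1  0  1  2  2  3  3  3  3
 0  0  1  2  3  3  3  4  4
 1  0  1  2  3  4  4  4  4
 0  0  1  2  3  4  4  5  5
 1  0  1  2  3  4  5  5  5
 1  0  1  2  3  4  5  5  5

4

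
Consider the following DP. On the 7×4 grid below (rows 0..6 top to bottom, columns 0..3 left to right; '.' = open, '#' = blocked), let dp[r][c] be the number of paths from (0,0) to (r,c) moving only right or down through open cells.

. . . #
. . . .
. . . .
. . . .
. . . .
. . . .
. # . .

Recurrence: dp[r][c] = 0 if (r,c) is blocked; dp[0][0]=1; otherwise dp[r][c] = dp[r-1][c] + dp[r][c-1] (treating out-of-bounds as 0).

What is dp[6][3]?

76

r\c   0   1   2   3
  0   1   1   1   0
  1   1   2   3   3
  2   1   3   6   9
  3   1   4  10  19
  4   1   5  15  34
  5   1   6  21  55
  6   1   0  21  76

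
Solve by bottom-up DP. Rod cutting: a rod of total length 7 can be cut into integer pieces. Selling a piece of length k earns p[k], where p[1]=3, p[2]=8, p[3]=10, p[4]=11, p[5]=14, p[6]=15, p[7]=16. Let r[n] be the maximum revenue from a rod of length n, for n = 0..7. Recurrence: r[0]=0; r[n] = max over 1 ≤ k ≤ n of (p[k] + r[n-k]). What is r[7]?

27

   n    0    1    2    3    4    5    6    7
r[n]    0    3    8   11   16   19   24   27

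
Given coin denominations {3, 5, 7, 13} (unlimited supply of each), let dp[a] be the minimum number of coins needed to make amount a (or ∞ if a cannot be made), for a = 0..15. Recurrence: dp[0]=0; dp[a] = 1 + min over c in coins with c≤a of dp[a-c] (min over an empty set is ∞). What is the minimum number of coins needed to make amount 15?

 a  0  1  2  3  4  5  6  7  8  9 10 11 12 13 14 15
dp  0  -  -  1  -  1  2  1  2  3  2  3  2  1  2  3
(- denotes ∞ / unreachable)

3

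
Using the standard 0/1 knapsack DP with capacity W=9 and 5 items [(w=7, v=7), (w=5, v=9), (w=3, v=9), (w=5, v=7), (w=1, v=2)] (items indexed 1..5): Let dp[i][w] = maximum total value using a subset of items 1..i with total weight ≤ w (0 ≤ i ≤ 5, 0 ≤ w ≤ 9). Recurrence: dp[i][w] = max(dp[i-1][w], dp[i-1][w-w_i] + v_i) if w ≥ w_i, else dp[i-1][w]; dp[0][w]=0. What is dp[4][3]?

i\w   0   1   2   3   4   5   6   7   8   9
  0   0   0   0   0   0   0   0   0   0   0
  1   0   0   0   0   0   0   0   7   7   7
  2   0   0   0   0   0   9   9   9   9   9
  3   0   0   0   9   9   9   9   9  18  18
  4   0   0   0   9   9   9   9   9  18  18
  5   0   2   2   9  11  11  11  11  18  20

9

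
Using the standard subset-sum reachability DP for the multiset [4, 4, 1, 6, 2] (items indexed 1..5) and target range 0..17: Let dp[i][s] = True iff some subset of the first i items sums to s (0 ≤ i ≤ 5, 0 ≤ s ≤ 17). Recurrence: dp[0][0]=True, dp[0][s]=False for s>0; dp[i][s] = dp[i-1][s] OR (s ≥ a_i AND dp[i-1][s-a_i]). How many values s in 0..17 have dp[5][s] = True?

i\s   0   1   2   3   4   5   6   7   8   9  10  11  12  13  14  15  16  17
  0   T   F   F   F   F   F   F   F   F   F   F   F   F   F   F   F   F   F
  1   T   F   F   F   T   F   F   F   F   F   F   F   F   F   F   F   F   F
  2   T   F   F   F   T   F   F   F   T   F   F   F   F   F   F   F   F   F
  3   T   T   F   F   T   T   F   F   T   T   F   F   F   F   F   F   F   F
  4   T   T   F   F   T   T   T   T   T   T   T   T   F   F   T   T   F   F
  5   T   T   T   T   T   T   T   T   T   T   T   T   T   T   T   T   T   T

18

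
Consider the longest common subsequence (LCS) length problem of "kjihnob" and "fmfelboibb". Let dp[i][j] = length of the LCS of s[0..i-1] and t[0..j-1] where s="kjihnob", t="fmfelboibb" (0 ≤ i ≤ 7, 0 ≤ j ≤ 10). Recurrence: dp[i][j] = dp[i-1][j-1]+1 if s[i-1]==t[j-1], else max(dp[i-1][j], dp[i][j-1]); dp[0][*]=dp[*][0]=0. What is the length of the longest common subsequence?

   ''  f  m  f  e  l  b  o  i  b  b
''  0  0  0  0  0  0  0  0  0  0  0
 k  0  0  0  0  0  0  0  0  0  0  0
 j  0  0  0  0  0  0  0  0  0  0  0
 i  0  0  0  0  0  0  0  0  1  1  1
 h  0  0  0  0  0  0  0  0  1  1  1
 n  0  0  0  0  0  0  0  0  1  1  1
 o  0  0  0  0  0  0  0  1  1  1  1
 b  0  0  0  0  0  0  1  1  1  2  2

2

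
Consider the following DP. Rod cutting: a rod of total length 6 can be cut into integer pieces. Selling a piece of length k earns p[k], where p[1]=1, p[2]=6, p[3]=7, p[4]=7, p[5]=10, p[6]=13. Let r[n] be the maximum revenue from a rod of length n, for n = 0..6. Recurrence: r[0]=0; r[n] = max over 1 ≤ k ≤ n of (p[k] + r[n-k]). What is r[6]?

18

   n    0    1    2    3    4    5    6
r[n]    0    1    6    7   12   13   18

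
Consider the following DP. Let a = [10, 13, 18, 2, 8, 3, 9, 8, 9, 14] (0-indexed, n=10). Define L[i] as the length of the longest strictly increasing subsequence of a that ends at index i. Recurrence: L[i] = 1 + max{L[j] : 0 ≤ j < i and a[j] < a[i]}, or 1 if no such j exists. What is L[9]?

   i    0    1    2    3    4    5    6    7    8    9
a[i]   10   13   18    2    8    3    9    8    9   14
L[i]    1    2    3    1    2    2    3    3    4    5

5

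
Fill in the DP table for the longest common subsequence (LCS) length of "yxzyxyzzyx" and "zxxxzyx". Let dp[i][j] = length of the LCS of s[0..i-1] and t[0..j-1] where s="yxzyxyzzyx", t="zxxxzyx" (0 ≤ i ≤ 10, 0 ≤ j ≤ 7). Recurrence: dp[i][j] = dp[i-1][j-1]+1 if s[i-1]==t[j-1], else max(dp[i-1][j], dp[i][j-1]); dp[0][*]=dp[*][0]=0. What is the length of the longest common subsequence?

   ''  z  x  x  x  z  y  x
''  0  0  0  0  0  0  0  0
 y  0  0  0  0  0  0  1  1
 x  0  0  1  1  1  1  1  2
 z  0  1  1  1  1  2  2  2
 y  0  1  1  1  1  2  3  3
 x  0  1  2  2  2  2  3  4
 y  0  1  2  2  2  2  3  4
 z  0  1  2  2  2  3  3  4
 z  0  1  2  2  2  3  3  4
 y  0  1  2  2  2  3  4  4
 x  0  1  2  3  3  3  4  5

5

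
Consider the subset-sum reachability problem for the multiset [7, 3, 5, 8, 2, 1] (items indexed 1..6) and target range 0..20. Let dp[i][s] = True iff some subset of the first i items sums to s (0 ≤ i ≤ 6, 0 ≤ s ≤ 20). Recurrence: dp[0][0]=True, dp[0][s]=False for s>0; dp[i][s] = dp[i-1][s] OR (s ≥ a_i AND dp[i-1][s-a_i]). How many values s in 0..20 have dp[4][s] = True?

13

i\s   0   1   2   3   4   5   6   7   8   9  10  11  12  13  14  15  16  17  18  19  20
  0   T   F   F   F   F   F   F   F   F   F   F   F   F   F   F   F   F   F   F   F   F
  1   T   F   F   F   F   F   F   T   F   F   F   F   F   F   F   F   F   F   F   F   F
  2   T   F   F   T   F   F   F   T   F   F   T   F   F   F   F   F   F   F   F   F   F
  3   T   F   F   T   F   T   F   T   T   F   T   F   T   F   F   T   F   F   F   F   F
  4   T   F   F   T   F   T   F   T   T   F   T   T   T   T   F   T   T   F   T   F   T
  5   T   F   T   T   F   T   F   T   T   T   T   T   T   T   T   T   T   T   T   F   T
  6   T   T   T   T   T   T   T   T   T   T   T   T   T   T   T   T   T   T   T   T   T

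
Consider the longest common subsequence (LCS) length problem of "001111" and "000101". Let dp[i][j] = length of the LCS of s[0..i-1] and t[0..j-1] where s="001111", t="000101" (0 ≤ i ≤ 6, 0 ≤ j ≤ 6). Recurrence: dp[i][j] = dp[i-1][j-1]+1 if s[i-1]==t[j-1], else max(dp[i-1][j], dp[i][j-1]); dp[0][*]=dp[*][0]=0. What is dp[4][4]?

   ''  0  0  0  1  0  1
''  0  0  0  0  0  0  0
 0  0  1  1  1  1  1  1
 0  0  1  2  2  2  2  2
 1  0  1  2  2  3  3  3
 1  0  1  2  2  3  3  4
 1  0  1  2  2  3  3  4
 1  0  1  2  2  3  3  4

3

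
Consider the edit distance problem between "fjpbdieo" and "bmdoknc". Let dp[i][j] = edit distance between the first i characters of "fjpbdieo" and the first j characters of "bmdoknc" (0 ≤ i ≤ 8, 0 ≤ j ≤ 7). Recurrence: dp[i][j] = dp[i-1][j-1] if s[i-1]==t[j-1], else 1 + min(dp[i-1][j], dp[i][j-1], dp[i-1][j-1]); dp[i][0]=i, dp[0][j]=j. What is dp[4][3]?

4

   ''  b  m  d  o  k  n  c
''  0  1  2  3  4  5  6  7
 f  1  1  2  3  4  5  6  7
 j  2  2  2  3  4  5  6  7
 p  3  3  3  3  4  5  6  7
 b  4  3  4  4  4  5  6  7
 d  5  4  4  4  5  5  6  7
 i  6  5  5  5  5  6  6  7
 e  7  6  6  6  6  6  7  7
 o  8  7  7  7  6  7  7  8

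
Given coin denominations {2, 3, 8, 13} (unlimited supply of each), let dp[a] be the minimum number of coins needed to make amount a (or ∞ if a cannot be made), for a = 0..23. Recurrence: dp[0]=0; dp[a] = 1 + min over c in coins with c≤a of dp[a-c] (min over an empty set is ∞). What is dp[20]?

4

 a  0  1  2  3  4  5  6  7  8  9 10 11 12 13 14 15 16 17 18 19 20 21 22 23
dp  0  -  1  1  2  2  2  3  1  3  2  2  3  1  3  2  2  3  3  3  4  2  4  3
(- denotes ∞ / unreachable)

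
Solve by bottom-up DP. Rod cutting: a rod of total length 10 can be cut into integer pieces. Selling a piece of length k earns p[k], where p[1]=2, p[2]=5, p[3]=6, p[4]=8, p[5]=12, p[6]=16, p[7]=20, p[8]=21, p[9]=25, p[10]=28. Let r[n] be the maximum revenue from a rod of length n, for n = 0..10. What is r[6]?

   n    0    1    2    3    4    5    6    7    8    9   10
r[n]    0    2    5    7   10   12   16   20   22   25   28

16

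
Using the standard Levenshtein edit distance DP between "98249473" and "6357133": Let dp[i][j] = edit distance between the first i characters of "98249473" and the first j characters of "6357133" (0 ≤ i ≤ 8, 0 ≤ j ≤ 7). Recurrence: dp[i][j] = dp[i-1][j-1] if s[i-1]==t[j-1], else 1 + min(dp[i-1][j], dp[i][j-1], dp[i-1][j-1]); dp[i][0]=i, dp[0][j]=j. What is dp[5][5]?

5

   ''  6  3  5  7  1  3  3
''  0  1  2  3  4  5  6  7
 9  1  1  2  3  4  5  6  7
 8  2  2  2  3  4  5  6  7
 2  3  3  3  3  4  5  6  7
 4  4  4  4  4  4  5  6  7
 9  5  5  5  5  5  5  6  7
 4  6  6  6  6  6  6  6  7
 7  7  7  7  7  6  7  7  7
 3  8  8  7  8  7  7  7  7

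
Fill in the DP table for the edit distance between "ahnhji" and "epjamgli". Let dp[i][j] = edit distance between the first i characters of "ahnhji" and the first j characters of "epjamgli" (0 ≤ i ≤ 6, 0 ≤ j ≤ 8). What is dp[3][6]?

5

   ''  e  p  j  a  m  g  l  i
''  0  1  2  3  4  5  6  7  8
 a  1  1  2  3  3  4  5  6  7
 h  2  2  2  3  4  4  5  6  7
 n  3  3  3  3  4  5  5  6  7
 h  4  4  4  4  4  5  6  6  7
 j  5  5  5  4  5  5  6  7  7
 i  6  6  6  5  5  6  6  7  7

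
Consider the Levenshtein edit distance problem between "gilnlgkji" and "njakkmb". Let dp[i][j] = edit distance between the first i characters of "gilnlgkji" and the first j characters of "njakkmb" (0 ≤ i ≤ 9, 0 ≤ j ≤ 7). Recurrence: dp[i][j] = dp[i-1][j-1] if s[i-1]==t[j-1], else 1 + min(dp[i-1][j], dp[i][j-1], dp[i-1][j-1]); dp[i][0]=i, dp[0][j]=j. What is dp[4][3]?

4

   ''  n  j  a  k  k  m  b
''  0  1  2  3  4  5  6  7
 g  1  1  2  3  4  5  6  7
 i  2  2  2  3  4  5  6  7
 l  3  3  3  3  4  5  6  7
 n  4  3  4  4  4  5  6  7
 l  5  4  4  5  5  5  6  7
 g  6  5  5  5  6  6  6  7
 k  7  6  6  6  5  6  7  7
 j  8  7  6  7  6  6  7  8
 i  9  8  7  7  7  7  7  8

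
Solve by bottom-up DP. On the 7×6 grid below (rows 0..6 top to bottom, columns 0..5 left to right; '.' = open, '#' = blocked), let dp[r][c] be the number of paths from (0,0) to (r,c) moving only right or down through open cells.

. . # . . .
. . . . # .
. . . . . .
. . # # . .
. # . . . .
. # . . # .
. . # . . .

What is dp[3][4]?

r\c   0   1   2   3   4   5
  0   1   1   0   0   0   0
  1   1   2   2   2   0   0
  2   1   3   5   7   7   7
  3   1   4   0   0   7  14
  4   1   0   0   0   7  21
  5   1   0   0   0   0  21
  6   1   1   0   0   0  21

7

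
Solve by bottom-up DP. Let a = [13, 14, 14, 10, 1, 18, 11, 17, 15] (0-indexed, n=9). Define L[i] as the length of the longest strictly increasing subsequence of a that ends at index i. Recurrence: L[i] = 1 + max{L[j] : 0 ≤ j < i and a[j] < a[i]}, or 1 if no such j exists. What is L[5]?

   i    0    1    2    3    4    5    6    7    8
a[i]   13   14   14   10    1   18   11   17   15
L[i]    1    2    2    1    1    3    2    3    3

3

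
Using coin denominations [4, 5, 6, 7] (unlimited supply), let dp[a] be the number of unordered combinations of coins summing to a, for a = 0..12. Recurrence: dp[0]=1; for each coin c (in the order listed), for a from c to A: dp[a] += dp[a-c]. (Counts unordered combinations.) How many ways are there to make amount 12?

after  coin     0     1     2     3     4     5     6     7     8     9    10    11    12
          4     1     0     0     0     1     0     0     0     1     0     0     0     1
          5     1     0     0     0     1     1     0     0     1     1     1     0     1
          6     1     0     0     0     1     1     1     0     1     1     2     1     2
          7     1     0     0     0     1     1     1     1     1     1     2     2     3

3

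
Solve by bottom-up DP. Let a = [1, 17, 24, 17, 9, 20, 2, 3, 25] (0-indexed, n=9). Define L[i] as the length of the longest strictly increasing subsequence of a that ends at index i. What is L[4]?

   i    0    1    2    3    4    5    6    7    8
a[i]    1   17   24   17    9   20    2    3   25
L[i]    1    2    3    2    2    3    2    3    4

2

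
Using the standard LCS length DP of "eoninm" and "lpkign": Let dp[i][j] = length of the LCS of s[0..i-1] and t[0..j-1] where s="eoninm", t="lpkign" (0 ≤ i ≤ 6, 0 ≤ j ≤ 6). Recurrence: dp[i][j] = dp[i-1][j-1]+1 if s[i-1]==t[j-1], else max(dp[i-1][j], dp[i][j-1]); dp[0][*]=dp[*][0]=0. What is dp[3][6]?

   ''  l  p  k  i  g  n
''  0  0  0  0  0  0  0
 e  0  0  0  0  0  0  0
 o  0  0  0  0  0  0  0
 n  0  0  0  0  0  0  1
 i  0  0  0  0  1  1  1
 n  0  0  0  0  1  1  2
 m  0  0  0  0  1  1  2

1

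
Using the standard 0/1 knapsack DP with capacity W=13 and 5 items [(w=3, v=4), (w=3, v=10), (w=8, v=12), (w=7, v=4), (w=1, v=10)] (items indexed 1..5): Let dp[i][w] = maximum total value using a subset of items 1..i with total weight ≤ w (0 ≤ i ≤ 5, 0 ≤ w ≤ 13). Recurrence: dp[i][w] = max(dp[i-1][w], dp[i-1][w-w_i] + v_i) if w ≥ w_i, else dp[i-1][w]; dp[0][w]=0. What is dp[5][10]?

i\w   0   1   2   3   4   5   6   7   8   9  10  11  12  13
  0   0   0   0   0   0   0   0   0   0   0   0   0   0   0
  1   0   0   0   4   4   4   4   4   4   4   4   4   4   4
  2   0   0   0  10  10  10  14  14  14  14  14  14  14  14
  3   0   0   0  10  10  10  14  14  14  14  14  22  22  22
  4   0   0   0  10  10  10  14  14  14  14  14  22  22  22
  5   0  10  10  10  20  20  20  24  24  24  24  24  32  32

24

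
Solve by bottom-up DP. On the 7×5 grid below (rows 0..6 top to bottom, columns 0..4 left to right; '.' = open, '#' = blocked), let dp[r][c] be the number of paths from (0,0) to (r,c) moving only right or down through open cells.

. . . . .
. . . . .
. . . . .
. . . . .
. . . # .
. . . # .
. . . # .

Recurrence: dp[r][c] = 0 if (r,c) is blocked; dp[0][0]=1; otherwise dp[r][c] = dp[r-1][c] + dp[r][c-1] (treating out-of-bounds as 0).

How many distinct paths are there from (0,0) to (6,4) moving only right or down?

35

r\c   0   1   2   3   4
  0   1   1   1   1   1
  1   1   2   3   4   5
  2   1   3   6  10  15
  3   1   4  10  20  35
  4   1   5  15   0  35
  5   1   6  21   0  35
  6   1   7  28   0  35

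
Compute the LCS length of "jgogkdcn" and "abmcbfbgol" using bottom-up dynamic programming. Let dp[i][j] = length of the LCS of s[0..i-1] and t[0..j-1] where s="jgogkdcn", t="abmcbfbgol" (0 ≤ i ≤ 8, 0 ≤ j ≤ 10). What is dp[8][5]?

   ''  a  b  m  c  b  f  b  g  o  l
''  0  0  0  0  0  0  0  0  0  0  0
 j  0  0  0  0  0  0  0  0  0  0  0
 g  0  0  0  0  0  0  0  0  1  1  1
 o  0  0  0  0  0  0  0  0  1  2  2
 g  0  0  0  0  0  0  0  0  1  2  2
 k  0  0  0  0  0  0  0  0  1  2  2
 d  0  0  0  0  0  0  0  0  1  2  2
 c  0  0  0  0  1  1  1  1  1  2  2
 n  0  0  0  0  1  1  1  1  1  2  2

1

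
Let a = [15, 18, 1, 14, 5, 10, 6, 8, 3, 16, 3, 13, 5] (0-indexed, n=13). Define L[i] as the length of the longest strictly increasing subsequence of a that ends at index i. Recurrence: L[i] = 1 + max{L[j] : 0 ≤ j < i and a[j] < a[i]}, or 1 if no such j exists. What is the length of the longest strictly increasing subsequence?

5

   i    0    1    2    3    4    5    6    7    8    9   10   11   12
a[i]   15   18    1   14    5   10    6    8    3   16    3   13    5
L[i]    1    2    1    2    2    3    3    4    2    5    2    5    3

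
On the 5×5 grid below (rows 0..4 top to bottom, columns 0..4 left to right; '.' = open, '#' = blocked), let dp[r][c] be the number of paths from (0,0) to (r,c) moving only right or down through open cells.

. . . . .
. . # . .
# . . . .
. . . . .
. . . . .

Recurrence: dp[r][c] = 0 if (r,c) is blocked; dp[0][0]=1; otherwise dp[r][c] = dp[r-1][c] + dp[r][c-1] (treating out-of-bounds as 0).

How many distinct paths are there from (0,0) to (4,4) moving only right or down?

r\c   0   1   2   3   4
  0   1   1   1   1   1
  1   1   2   0   1   2
  2   0   2   2   3   5
  3   0   2   4   7  12
  4   0   2   6  13  25

25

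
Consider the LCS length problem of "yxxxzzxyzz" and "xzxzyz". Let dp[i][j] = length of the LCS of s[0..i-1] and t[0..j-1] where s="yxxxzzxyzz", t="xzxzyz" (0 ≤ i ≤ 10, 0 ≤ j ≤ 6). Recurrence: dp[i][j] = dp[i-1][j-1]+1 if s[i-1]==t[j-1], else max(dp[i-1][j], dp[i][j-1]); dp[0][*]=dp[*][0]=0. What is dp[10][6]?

5

   ''  x  z  x  z  y  z
''  0  0  0  0  0  0  0
 y  0  0  0  0  0  1  1
 x  0  1  1  1  1  1  1
 x  0  1  1  2  2  2  2
 x  0  1  1  2  2  2  2
 z  0  1  2  2  3  3  3
 z  0  1  2  2  3  3  4
 x  0  1  2  3  3  3  4
 y  0  1  2  3  3  4  4
 z  0  1  2  3  4  4  5
 z  0  1  2  3  4  4  5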